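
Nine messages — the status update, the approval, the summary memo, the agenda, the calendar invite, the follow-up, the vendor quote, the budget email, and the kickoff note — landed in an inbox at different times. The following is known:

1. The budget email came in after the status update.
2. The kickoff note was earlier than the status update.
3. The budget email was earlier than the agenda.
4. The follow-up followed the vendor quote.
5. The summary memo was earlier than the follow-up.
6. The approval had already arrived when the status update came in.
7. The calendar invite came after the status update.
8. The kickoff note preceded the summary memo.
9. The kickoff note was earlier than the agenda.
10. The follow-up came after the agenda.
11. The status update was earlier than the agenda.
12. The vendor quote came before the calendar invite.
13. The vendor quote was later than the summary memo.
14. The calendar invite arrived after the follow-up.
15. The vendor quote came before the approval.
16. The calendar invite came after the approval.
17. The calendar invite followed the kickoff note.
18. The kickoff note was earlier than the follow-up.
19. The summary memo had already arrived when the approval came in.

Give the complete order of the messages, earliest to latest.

the kickoff note, the summary memo, the vendor quote, the approval, the status update, the budget email, the agenda, the follow-up, the calendar invite

The constraints fix every adjacent pair, so only one ordering works:
the kickoff note → the summary memo → the vendor quote → the approval → the status update → the budget email → the agenda → the follow-up → the calendar invite.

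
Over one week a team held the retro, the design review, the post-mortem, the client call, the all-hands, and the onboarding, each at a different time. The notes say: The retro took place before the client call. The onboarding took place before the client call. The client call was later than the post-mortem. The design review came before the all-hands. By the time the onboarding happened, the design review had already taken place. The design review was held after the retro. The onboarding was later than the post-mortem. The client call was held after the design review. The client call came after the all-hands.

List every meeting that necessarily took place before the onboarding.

Directly stated before the onboarding: the design review and the post-mortem.
The retro reaches the onboarding via the retro → the design review → the onboarding.
No chain forces the client call (or any of the others) ahead of the onboarding.

the design review, the post-mortem, the retro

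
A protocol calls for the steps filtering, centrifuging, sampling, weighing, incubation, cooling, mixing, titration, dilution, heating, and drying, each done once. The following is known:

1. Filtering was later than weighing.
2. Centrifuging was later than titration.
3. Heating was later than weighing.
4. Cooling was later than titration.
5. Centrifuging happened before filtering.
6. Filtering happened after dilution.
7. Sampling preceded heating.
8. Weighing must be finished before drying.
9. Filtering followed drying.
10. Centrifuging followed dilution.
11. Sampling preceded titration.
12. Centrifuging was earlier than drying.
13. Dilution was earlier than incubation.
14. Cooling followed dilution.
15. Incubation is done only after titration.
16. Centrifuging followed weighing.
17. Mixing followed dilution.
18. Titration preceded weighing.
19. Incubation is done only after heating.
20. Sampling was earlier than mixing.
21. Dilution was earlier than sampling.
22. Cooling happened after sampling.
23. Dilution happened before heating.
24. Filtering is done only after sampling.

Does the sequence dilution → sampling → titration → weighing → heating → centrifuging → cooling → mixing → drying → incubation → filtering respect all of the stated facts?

Check each stated constraint against the proposed order — e.g. dilution is ahead of incubation; dilution is ahead of filtering. Every pair is in the required order; nothing is violated.

yes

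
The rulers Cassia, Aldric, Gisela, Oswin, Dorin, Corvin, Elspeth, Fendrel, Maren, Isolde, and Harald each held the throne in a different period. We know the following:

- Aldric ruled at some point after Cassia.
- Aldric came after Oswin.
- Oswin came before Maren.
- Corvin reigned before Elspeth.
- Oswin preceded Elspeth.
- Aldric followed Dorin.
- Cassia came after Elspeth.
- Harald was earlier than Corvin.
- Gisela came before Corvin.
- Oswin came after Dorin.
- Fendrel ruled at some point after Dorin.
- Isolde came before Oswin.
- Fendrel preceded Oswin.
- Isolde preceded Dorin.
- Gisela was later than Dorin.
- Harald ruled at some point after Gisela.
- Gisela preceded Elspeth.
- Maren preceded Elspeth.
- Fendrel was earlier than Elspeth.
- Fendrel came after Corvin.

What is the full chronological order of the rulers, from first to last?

The constraints fix every adjacent pair, so only one ordering works:
Isolde → Dorin → Gisela → Harald → Corvin → Fendrel → Oswin → Maren → Elspeth → Cassia → Aldric.

Isolde, Dorin, Gisela, Harald, Corvin, Fendrel, Oswin, Maren, Elspeth, Cassia, Aldric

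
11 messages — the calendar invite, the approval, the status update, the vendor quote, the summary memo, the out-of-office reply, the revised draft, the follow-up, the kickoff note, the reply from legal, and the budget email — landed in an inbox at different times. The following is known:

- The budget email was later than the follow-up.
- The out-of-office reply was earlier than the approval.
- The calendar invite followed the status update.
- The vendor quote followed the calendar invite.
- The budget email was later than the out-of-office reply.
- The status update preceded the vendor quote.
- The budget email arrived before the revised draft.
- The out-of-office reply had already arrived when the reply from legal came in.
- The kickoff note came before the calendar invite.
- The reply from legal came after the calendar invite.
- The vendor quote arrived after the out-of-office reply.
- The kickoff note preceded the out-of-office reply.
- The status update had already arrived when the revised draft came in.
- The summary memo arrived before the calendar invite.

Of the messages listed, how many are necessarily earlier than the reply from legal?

5

Directly stated before the reply from legal: the calendar invite and the out-of-office reply.
The kickoff note reaches the reply from legal via the kickoff note → the out-of-office reply → the reply from legal.
The status update reaches the reply from legal via the status update → the calendar invite → the reply from legal.
The summary memo reaches the reply from legal via the summary memo → the calendar invite → the reply from legal.
That's the calendar invite, the kickoff note, the out-of-office reply, the status update, and the summary memo — 5 in all.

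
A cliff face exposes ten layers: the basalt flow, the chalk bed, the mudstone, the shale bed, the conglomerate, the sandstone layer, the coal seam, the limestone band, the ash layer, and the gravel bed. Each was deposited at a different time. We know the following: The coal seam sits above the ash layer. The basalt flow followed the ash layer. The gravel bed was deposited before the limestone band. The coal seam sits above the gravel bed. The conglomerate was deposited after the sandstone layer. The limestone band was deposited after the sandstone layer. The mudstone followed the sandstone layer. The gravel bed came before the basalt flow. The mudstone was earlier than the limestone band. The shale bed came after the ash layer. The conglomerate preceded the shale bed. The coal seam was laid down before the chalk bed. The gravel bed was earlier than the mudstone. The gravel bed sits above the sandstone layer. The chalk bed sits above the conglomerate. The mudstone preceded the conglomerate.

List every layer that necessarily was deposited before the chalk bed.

the ash layer, the coal seam, the conglomerate, the gravel bed, the mudstone, the sandstone layer

Directly stated before the chalk bed: the coal seam and the conglomerate.
The ash layer reaches the chalk bed via the ash layer → the coal seam → the chalk bed.
The gravel bed reaches the chalk bed via the gravel bed → the coal seam → the chalk bed.
The mudstone reaches the chalk bed via the mudstone → the conglomerate → the chalk bed.
Likewise the sandstone layer reaches the chalk bed by chaining the stated constraints.
No chain forces the shale bed (or any of the others) ahead of the chalk bed.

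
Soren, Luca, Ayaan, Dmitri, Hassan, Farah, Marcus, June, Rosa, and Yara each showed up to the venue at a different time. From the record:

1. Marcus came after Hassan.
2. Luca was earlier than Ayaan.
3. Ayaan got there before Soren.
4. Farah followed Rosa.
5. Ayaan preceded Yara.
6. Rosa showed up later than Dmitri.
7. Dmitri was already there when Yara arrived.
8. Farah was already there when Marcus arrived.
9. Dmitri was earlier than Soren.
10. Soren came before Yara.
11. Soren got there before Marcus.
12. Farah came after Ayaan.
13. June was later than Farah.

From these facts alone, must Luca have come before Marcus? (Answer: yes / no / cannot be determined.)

yes

Chain the constraints: Luca → Ayaan → Soren → Marcus. Each link is directly stated, so Luca comes before Marcus.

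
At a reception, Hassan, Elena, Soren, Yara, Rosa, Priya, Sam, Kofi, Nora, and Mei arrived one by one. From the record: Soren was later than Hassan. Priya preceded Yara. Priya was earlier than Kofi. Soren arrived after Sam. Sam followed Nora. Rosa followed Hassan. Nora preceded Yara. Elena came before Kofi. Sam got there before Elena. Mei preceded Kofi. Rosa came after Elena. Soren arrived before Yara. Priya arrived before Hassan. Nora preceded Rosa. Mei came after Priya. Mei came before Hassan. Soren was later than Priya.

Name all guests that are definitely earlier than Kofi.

Elena, Mei, Nora, Priya, Sam

Directly stated before Kofi: Elena, Mei, and Priya.
Nora reaches Kofi via Nora → Sam → Elena → Kofi.
Sam reaches Kofi via Sam → Elena → Kofi.
No chain forces Rosa (or any of the others) ahead of Kofi.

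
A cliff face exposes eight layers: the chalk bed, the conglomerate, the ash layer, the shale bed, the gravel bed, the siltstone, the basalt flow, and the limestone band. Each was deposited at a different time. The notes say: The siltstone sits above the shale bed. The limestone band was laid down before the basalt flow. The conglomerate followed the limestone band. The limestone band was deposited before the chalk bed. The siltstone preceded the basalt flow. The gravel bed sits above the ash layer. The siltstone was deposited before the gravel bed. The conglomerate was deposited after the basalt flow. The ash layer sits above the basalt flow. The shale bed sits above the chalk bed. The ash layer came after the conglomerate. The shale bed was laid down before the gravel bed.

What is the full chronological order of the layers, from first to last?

the limestone band, the chalk bed, the shale bed, the siltstone, the basalt flow, the conglomerate, the ash layer, the gravel bed

The constraints fix every adjacent pair, so only one ordering works:
the limestone band → the chalk bed → the shale bed → the siltstone → the basalt flow → the conglomerate → the ash layer → the gravel bed.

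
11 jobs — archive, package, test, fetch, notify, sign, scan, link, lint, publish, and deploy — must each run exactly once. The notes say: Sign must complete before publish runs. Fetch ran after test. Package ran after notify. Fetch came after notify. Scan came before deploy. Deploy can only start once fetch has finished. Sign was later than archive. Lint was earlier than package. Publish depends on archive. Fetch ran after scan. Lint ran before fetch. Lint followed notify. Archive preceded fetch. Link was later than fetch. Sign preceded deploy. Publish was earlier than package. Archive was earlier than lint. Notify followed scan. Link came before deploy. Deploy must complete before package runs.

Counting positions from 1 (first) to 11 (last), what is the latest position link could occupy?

9

Link must come before deploy and package — 2 stages forced after it.
Everything else can be placed before link in some valid order, so link can sit as late as position 11 − 2 = 9.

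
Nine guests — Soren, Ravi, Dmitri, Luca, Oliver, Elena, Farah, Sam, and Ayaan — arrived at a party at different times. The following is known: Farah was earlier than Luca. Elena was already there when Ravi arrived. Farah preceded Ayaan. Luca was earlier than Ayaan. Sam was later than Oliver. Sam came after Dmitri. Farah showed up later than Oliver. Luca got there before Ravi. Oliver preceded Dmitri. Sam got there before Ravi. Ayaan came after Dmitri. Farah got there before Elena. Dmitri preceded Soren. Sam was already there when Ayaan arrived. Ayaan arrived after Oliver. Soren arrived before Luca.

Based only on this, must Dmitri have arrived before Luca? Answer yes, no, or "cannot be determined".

Chain the constraints: Dmitri → Soren → Luca. Each link is directly stated, so Dmitri comes before Luca.

yes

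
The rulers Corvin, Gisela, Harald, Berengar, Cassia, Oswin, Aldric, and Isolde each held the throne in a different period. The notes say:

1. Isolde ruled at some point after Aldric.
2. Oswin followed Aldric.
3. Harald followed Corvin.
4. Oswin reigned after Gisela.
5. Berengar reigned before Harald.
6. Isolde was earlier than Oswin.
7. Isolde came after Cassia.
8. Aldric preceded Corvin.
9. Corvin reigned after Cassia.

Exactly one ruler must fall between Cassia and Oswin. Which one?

Isolde

Tracing the constraints gives Cassia → Isolde → Oswin, so Isolde sits after Cassia and before Oswin.
No other ruler is forced both after Cassia and before Oswin.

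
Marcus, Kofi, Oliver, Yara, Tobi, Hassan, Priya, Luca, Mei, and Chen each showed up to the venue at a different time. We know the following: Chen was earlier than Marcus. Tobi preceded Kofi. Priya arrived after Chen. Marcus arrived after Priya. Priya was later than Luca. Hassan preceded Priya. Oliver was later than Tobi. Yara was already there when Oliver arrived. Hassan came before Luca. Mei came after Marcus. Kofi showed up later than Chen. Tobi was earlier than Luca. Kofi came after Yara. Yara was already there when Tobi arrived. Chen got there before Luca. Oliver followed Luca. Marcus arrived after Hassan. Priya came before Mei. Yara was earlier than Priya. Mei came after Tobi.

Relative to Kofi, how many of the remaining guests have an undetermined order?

6

Forced before Kofi: Chen, Tobi, and Yara.
That leaves Hassan, Luca, Marcus, Mei, Oliver, and Priya with no forced order relative to Kofi — 6.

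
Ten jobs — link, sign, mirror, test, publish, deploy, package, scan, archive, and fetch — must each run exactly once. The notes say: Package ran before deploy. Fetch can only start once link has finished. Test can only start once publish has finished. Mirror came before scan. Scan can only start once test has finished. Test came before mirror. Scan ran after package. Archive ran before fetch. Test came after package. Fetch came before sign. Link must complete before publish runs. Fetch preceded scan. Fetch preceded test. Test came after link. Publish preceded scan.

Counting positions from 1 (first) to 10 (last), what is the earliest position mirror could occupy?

Archive, fetch, link, package, publish, and test must all come before mirror — 6 forced predecessors.
Nothing else is forced ahead of mirror, so its earliest slot is position 6 + 1 = 7.

7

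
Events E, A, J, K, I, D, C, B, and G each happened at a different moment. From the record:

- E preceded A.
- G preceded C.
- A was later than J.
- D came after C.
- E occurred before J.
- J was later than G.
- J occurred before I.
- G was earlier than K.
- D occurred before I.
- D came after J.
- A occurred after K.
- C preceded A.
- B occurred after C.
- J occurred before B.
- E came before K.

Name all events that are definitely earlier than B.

Directly stated before B: C and J.
E reaches B via E → J → B.
G reaches B via G → J → B.
No chain forces K (or any of the others) ahead of B.

C, E, G, J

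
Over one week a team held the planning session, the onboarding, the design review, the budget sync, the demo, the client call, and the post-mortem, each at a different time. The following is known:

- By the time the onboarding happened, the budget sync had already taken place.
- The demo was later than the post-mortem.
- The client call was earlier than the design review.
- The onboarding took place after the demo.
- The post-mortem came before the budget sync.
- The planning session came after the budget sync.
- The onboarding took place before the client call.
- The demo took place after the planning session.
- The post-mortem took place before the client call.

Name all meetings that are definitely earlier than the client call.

the budget sync, the demo, the onboarding, the planning session, the post-mortem

Directly stated before the client call: the onboarding and the post-mortem.
The budget sync reaches the client call via the budget sync → the onboarding → the client call.
The demo reaches the client call via the demo → the onboarding → the client call.
The planning session reaches the client call via the planning session → the demo → the onboarding → the client call.
No chain forces the design review ahead of the client call.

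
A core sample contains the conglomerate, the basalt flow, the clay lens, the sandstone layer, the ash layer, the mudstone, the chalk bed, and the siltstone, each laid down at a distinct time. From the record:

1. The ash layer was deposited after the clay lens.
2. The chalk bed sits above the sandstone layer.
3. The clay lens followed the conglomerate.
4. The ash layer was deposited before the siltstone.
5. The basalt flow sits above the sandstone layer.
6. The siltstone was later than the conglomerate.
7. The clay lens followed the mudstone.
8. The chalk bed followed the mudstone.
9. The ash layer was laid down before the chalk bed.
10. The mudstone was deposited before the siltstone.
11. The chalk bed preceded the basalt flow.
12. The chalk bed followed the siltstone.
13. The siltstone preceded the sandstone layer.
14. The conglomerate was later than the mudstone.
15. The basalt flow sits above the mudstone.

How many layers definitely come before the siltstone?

Directly stated before the siltstone: the ash layer, the conglomerate, and the mudstone.
The clay lens reaches the siltstone via the clay lens → the ash layer → the siltstone.
No chain forces the chalk bed (or any of the others) ahead of the siltstone.
That's the ash layer, the clay lens, the conglomerate, and the mudstone — 4 in all.

4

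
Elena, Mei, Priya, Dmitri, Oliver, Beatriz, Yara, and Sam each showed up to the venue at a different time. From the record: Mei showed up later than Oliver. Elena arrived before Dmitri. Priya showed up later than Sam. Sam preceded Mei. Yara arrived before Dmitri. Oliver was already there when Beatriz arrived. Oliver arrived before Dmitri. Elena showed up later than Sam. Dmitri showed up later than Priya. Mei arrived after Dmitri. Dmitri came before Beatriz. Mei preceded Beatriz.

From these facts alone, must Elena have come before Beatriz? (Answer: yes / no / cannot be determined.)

yes

Chain the constraints: Elena → Dmitri → Beatriz. Each link is directly stated, so Elena comes before Beatriz.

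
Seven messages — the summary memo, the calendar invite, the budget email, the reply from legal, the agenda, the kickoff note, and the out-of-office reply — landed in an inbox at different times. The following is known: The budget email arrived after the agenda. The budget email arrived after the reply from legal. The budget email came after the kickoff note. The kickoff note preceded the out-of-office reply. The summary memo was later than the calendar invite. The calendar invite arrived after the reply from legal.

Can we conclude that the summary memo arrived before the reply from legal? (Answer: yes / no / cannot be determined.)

Tracing the constraints gives the reply from legal → the calendar invite → the summary memo, so the reply from legal must come before the summary memo.
That means the summary memo cannot be before the reply from legal.

no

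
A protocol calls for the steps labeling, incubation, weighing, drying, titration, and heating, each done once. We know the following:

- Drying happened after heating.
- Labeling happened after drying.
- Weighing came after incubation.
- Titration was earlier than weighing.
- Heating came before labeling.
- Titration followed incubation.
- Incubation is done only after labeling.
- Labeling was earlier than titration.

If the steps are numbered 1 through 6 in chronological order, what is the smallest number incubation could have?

Drying, heating, and labeling must all come before incubation — 3 forced predecessors.
Nothing else is forced ahead of incubation, so its earliest slot is position 3 + 1 = 4.

4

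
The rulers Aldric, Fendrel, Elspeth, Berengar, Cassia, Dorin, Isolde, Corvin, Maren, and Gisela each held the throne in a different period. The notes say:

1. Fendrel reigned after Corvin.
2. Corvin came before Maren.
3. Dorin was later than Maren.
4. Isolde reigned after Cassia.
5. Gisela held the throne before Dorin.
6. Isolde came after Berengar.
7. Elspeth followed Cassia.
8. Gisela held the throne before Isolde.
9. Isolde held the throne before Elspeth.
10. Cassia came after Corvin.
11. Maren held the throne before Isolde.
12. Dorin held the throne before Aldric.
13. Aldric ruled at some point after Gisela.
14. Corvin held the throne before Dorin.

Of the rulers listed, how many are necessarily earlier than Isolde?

5

Directly stated before Isolde: Berengar, Cassia, Gisela, and Maren.
Corvin reaches Isolde via Corvin → Cassia → Isolde.
That's Berengar, Cassia, Corvin, Gisela, and Maren — 5 in all.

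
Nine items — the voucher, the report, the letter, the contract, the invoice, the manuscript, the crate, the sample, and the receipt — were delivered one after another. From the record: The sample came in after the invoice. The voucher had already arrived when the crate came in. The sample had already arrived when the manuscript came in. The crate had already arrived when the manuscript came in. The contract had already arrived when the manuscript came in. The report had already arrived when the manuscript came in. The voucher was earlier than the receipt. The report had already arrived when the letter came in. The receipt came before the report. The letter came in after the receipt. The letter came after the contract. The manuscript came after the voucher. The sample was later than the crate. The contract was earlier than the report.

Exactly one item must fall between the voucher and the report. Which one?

Tracing the constraints gives the voucher → the receipt → the report, so the receipt sits after the voucher and before the report.
No other item is forced both after the voucher and before the report.

the receipt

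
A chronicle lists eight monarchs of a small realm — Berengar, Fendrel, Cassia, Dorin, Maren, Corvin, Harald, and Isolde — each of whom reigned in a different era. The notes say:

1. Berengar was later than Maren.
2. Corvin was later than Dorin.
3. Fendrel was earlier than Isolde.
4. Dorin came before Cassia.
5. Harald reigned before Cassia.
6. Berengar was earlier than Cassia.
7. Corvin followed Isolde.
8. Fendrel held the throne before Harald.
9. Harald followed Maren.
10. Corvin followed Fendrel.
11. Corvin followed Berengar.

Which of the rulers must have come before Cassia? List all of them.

Directly stated before Cassia: Berengar, Dorin, and Harald.
Fendrel reaches Cassia via Fendrel → Harald → Cassia.
Maren reaches Cassia via Maren → Harald → Cassia.

Berengar, Dorin, Fendrel, Harald, Maren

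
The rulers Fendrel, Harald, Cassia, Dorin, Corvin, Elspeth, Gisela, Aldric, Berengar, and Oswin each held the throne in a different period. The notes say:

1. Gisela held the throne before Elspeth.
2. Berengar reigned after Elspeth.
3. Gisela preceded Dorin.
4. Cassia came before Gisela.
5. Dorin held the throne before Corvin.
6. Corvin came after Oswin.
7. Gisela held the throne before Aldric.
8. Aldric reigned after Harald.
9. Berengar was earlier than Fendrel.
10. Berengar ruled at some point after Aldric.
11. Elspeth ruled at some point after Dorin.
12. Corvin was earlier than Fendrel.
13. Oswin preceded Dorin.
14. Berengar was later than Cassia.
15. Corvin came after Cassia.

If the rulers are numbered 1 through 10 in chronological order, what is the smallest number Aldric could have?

4

Cassia, Gisela, and Harald must all come before Aldric — 3 forced predecessors.
Nothing else is forced ahead of Aldric, so their earliest slot is position 3 + 1 = 4.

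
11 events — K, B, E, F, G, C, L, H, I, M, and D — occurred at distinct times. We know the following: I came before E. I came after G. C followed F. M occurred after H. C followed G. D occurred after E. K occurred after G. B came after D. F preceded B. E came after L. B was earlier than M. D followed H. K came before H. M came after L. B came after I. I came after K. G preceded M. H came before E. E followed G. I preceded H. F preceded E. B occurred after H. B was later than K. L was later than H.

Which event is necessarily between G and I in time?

K

Tracing the constraints gives G → K → I, so K sits after G and before I.
No other event is forced both after G and before I.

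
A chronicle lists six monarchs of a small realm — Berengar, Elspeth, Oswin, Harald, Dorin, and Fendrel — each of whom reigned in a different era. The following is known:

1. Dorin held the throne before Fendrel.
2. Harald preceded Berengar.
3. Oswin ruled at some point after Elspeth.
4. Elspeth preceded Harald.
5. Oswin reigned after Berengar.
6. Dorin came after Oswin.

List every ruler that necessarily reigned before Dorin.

Directly stated before Dorin: Oswin.
Berengar reaches Dorin via Berengar → Oswin → Dorin.
Elspeth reaches Dorin via Elspeth → Oswin → Dorin.
Harald reaches Dorin via Harald → Berengar → Oswin → Dorin.
No chain forces Fendrel ahead of Dorin.

Berengar, Elspeth, Harald, Oswin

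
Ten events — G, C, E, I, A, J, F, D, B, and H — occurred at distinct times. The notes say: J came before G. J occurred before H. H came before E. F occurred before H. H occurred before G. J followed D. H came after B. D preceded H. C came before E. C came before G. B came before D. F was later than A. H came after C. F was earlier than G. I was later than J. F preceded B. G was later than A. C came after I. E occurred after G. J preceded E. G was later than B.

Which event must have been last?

Every other event has a chain of constraints placing it before E, so E is last.

E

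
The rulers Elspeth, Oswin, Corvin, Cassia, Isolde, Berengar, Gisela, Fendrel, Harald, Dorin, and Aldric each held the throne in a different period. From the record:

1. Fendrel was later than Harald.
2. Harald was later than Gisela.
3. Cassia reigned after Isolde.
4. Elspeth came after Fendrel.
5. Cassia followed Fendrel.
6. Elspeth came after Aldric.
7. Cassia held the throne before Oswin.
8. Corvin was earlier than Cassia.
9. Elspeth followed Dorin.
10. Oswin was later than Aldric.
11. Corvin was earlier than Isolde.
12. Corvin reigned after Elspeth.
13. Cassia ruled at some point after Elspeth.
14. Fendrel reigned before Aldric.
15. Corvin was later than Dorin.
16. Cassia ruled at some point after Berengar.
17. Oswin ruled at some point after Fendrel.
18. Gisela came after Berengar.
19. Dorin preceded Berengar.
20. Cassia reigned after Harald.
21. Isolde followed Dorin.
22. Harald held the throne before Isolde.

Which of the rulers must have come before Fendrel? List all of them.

Berengar, Dorin, Gisela, Harald

Directly stated before Fendrel: Harald.
Berengar reaches Fendrel via Berengar → Gisela → Harald → Fendrel.
Dorin reaches Fendrel via Dorin → Berengar → Gisela → Harald → Fendrel.
Gisela reaches Fendrel via Gisela → Harald → Fendrel.
No chain forces Cassia (or any of the others) ahead of Fendrel.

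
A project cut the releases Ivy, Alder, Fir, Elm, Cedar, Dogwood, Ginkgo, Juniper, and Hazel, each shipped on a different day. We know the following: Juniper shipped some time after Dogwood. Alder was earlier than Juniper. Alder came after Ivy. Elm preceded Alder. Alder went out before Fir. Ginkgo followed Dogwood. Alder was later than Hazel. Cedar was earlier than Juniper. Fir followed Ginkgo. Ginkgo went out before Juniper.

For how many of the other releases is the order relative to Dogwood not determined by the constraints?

5

Forced after Dogwood: Fir, Ginkgo, and Juniper.
That leaves Alder, Cedar, Elm, Hazel, and Ivy with no forced order relative to Dogwood — 5.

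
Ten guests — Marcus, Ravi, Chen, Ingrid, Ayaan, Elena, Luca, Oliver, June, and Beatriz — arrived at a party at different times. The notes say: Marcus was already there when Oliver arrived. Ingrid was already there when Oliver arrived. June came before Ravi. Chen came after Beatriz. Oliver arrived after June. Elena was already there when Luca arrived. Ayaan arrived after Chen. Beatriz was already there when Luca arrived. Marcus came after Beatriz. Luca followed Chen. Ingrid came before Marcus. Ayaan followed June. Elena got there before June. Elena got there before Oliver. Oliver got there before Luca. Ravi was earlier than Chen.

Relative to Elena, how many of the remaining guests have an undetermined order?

3

Forced after Elena: Ayaan, Chen, June, Luca, Oliver, and Ravi.
That leaves Beatriz, Ingrid, and Marcus with no forced order relative to Elena — 3.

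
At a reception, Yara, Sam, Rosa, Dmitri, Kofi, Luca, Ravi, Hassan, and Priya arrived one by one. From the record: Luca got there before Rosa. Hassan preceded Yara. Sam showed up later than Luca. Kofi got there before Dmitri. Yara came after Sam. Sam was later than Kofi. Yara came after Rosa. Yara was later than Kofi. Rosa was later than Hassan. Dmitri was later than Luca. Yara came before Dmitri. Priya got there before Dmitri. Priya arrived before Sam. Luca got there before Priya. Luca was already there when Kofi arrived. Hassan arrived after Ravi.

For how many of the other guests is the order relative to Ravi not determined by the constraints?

Forced after Ravi: Dmitri, Hassan, Rosa, and Yara.
That leaves Kofi, Luca, Priya, and Sam with no forced order relative to Ravi — 4.

4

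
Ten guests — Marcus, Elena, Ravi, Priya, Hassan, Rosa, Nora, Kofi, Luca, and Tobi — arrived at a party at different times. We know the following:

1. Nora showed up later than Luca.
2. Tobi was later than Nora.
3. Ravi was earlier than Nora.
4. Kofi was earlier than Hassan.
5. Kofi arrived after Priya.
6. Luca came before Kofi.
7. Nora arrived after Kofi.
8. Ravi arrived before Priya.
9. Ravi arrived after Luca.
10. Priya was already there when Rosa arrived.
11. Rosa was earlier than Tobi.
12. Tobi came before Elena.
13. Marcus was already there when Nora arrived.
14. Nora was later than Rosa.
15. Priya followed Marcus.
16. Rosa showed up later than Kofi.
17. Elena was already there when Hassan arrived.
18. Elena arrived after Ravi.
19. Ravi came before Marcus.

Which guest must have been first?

Luca has a chain of constraints placing them before every other guest, so Luca must be first.

Luca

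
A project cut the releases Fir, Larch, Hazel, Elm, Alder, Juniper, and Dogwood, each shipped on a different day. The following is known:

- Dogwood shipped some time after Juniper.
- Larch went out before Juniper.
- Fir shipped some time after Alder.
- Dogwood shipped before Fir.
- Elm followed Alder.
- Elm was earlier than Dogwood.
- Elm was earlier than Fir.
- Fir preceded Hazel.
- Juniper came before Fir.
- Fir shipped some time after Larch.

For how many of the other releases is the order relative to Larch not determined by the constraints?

2

Forced after Larch: Dogwood, Fir, Hazel, and Juniper.
That leaves Alder and Elm with no forced order relative to Larch — 2.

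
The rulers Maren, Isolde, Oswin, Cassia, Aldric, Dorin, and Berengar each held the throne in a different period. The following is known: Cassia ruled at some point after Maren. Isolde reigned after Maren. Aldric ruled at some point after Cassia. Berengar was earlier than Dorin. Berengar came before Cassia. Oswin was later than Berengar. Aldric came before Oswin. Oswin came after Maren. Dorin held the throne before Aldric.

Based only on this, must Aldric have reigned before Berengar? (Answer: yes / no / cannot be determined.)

no

Tracing the constraints gives Berengar → Cassia → Aldric, so Berengar must come before Aldric.
That means Aldric cannot be before Berengar.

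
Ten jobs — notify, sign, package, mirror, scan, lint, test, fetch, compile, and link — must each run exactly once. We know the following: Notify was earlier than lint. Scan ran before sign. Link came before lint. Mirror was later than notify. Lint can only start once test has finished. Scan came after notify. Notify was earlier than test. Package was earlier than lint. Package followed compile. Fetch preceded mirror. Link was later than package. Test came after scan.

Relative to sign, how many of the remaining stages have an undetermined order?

7

Forced before sign: notify and scan.
That leaves compile, fetch, link, lint, mirror, package, and test with no forced order relative to sign — 7.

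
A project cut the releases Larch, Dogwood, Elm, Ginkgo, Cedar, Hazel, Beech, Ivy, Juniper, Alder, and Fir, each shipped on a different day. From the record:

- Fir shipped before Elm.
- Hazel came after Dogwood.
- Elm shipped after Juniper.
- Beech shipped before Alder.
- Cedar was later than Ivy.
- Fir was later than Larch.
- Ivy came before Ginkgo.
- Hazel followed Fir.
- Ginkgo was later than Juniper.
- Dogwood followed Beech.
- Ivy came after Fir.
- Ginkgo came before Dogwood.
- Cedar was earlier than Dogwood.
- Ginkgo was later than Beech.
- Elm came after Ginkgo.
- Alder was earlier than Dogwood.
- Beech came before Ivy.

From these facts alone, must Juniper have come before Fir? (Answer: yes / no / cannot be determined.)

No chain of stated constraints runs from Juniper to Fir, and none runs from Fir to Juniper either.
So the relative order of Juniper and Fir is not fixed by the given facts.

cannot be determined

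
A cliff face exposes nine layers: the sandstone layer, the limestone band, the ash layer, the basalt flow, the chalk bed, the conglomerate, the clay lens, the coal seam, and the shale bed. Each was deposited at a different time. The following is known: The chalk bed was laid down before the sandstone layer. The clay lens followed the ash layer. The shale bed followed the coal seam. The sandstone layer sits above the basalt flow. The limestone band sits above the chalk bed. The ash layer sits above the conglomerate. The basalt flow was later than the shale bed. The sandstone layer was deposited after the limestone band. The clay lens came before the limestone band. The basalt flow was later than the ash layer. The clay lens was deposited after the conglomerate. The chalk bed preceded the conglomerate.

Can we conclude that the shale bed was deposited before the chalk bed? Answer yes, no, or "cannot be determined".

No chain of stated constraints runs from the shale bed to the chalk bed, and none runs from the chalk bed to the shale bed either.
So the relative order of the shale bed and the chalk bed is not fixed by the given facts.

cannot be determined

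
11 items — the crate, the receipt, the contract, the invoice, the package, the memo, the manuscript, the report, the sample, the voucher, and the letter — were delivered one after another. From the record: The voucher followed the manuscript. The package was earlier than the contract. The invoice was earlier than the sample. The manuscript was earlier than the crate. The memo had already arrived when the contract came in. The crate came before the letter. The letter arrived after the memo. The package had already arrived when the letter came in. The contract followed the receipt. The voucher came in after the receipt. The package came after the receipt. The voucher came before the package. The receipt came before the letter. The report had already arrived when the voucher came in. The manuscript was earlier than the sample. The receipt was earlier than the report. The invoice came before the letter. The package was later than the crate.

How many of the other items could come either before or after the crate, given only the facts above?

Forced before the crate: the manuscript; forced after the crate: the contract, the letter, and the package.
That leaves the invoice, the memo, the receipt, the report, the sample, and the voucher with no forced order relative to the crate — 6.

6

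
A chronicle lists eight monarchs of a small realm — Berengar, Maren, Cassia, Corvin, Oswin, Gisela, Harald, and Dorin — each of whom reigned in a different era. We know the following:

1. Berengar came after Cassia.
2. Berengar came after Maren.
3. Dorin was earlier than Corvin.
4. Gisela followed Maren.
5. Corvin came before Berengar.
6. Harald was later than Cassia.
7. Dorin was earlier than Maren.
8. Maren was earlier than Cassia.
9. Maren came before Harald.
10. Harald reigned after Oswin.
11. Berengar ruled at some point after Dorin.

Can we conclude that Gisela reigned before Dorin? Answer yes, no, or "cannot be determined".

Tracing the constraints gives Dorin → Maren → Gisela, so Dorin must come before Gisela.
That means Gisela cannot be before Dorin.

no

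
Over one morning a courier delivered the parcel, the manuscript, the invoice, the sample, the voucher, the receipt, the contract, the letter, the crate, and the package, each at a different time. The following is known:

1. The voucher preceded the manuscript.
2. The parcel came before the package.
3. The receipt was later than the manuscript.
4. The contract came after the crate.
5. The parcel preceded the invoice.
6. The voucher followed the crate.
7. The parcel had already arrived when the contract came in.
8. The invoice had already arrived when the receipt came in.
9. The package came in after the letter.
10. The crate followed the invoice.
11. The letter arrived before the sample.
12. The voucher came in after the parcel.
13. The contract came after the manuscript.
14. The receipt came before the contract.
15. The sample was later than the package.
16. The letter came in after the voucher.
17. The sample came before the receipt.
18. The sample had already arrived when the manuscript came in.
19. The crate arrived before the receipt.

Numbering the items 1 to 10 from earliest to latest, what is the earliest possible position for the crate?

3

The invoice and the parcel must both come before the crate — 2 forced predecessors.
Nothing else is forced ahead of the crate, so its earliest slot is position 2 + 1 = 3.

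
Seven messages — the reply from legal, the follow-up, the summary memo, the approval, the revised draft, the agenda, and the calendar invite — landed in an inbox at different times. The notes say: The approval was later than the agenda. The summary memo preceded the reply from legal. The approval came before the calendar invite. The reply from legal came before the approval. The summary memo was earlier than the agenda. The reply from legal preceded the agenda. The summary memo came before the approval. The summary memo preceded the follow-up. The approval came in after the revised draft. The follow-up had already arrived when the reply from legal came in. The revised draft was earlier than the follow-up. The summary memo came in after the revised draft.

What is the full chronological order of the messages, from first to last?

The constraints fix every adjacent pair, so only one ordering works:
the revised draft → the summary memo → the follow-up → the reply from legal → the agenda → the approval → the calendar invite.

the revised draft, the summary memo, the follow-up, the reply from legal, the agenda, the approval, the calendar invite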